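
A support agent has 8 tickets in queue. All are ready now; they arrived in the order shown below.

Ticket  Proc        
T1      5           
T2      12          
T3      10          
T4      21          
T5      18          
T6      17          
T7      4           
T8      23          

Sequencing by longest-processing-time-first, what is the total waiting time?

LPT (decreasing processing time): T8 T4 T5 T6 T2 T3 T1 T7.
T8: waits 0, runs 0→23
T4: waits 23, runs 23→44
T5: waits 44, runs 44→62
T6: waits 62, runs 62→79
T2: waits 79, runs 79→91
T3: waits 91, runs 91→101
T1: waits 101, runs 101→106
T7: waits 106, runs 106→110
Sum = 0+23+44+62+79+91+101+106 = 506.

506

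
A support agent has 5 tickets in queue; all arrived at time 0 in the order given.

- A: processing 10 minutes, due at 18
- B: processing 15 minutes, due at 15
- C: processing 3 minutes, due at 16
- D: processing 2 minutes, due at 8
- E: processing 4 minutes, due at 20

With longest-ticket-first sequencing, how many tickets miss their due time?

LPT (decreasing processing time): B A E C D.
B: 0→15, due 15, tardiness 0
A: 15→25, due 18, tardiness 7
E: 25→29, due 20, tardiness 9
C: 29→32, due 16, tardiness 16
D: 32→34, due 8, tardiness 26
Late tickets: 4.

4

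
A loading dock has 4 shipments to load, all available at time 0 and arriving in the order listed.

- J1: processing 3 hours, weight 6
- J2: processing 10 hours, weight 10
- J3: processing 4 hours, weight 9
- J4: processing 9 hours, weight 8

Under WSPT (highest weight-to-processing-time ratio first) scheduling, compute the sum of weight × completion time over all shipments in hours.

456

WSPT (decreasing weight/processing-time ratio): J3 J1 J2 J4.
J3: finishes 4, weight 9, w·C = 36
J1: finishes 7, weight 6, w·C = 42
J2: finishes 17, weight 10, w·C = 170
J4: finishes 26, weight 8, w·C = 208
Sum = 36+42+170+208 = 456.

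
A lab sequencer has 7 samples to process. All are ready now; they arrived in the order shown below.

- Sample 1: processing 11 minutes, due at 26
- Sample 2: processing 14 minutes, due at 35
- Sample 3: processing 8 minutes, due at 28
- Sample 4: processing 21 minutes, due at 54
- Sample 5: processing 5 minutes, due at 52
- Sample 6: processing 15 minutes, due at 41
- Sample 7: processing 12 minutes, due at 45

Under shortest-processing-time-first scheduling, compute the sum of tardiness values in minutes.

71

SPT (increasing processing time): Sample 5 Sample 3 Sample 1 Sample 7 Sample 2 Sample 6 Sample 4.
Sample 5: 0→5, due 52, tardiness 0
Sample 3: 5→13, due 28, tardiness 0
Sample 1: 13→24, due 26, tardiness 0
Sample 7: 24→36, due 45, tardiness 0
Sample 2: 36→50, due 35, tardiness 15
Sample 6: 50→65, due 41, tardiness 24
Sample 4: 65→86, due 54, tardiness 32
Sum = 0+0+0+0+15+24+32 = 71.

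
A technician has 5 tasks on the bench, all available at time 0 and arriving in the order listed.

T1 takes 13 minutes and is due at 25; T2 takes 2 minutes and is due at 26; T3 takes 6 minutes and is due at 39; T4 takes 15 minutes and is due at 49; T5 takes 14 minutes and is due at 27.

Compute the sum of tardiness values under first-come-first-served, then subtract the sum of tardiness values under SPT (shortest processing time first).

14

FIFO (arrival order): T1 T2 T3 T4 T5.
T1: 0→13, due 25, tardiness 0
T2: 13→15, due 26, tardiness 0
T3: 15→21, due 39, tardiness 0
T4: 21→36, due 49, tardiness 0
T5: 36→50, due 27, tardiness 23
Sum = 0+0+0+0+23 = 23.
SPT (increasing processing time): T2 T3 T1 T5 T4.
T2: 0→2, due 26, tardiness 0
T3: 2→8, due 39, tardiness 0
T1: 8→21, due 25, tardiness 0
T5: 21→35, due 27, tardiness 8
T4: 35→50, due 49, tardiness 1
Sum = 0+0+0+8+1 = 9.
Difference = 23 − 9 = 14.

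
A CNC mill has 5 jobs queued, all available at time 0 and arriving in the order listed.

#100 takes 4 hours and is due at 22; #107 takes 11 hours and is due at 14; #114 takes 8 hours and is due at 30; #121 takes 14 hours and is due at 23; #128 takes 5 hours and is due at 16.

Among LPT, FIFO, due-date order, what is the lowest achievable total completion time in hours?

121

LPT (decreasing processing time): #121 #107 #114 #128 #100.
#121: 0→14
#107: 14→25
#114: 25→33
#128: 33→38
#100: 38→42
Sum = 14+25+33+38+42 = 152.
FIFO (arrival order): #100 #107 #114 #121 #128.
#100: 0→4
#107: 4→15
#114: 15→23
#121: 23→37
#128: 37→42
Sum = 4+15+23+37+42 = 121.
EDD (increasing due date): #107 #128 #100 #121 #114.
#107: 0→11
#128: 11→16
#100: 16→20
#121: 20→34
#114: 34→42
Sum = 11+16+20+34+42 = 123.
LPT 152, FIFO 121, EDD 123 → minimum 121.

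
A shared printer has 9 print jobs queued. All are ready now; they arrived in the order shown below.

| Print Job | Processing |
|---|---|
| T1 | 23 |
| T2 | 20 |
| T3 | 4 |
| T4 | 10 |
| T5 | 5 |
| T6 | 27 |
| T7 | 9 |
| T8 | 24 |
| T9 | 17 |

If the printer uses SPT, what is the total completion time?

508

SPT (increasing processing time): T3 T5 T7 T4 T9 T2 T1 T8 T6.
T3: 0→4
T5: 4→9
T7: 9→18
T4: 18→28
T9: 28→45
T2: 45→65
T1: 65→88
T8: 88→112
T6: 112→139
Sum = 4+9+18+28+45+65+88+112+139 = 508.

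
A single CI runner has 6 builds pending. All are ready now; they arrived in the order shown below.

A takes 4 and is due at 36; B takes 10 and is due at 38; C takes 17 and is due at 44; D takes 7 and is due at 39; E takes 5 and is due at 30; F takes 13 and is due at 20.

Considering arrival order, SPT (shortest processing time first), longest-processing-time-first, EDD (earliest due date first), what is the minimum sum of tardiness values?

12

FIFO (arrival order): A B C D E F.
A: 0→4, due 36, tardiness 0
B: 4→14, due 38, tardiness 0
C: 14→31, due 44, tardiness 0
D: 31→38, due 39, tardiness 0
E: 38→43, due 30, tardiness 13
F: 43→56, due 20, tardiness 36
Sum = 0+0+0+0+13+36 = 49.
SPT (increasing processing time): A E D B F C.
A: 0→4, due 36, tardiness 0
E: 4→9, due 30, tardiness 0
D: 9→16, due 39, tardiness 0
B: 16→26, due 38, tardiness 0
F: 26→39, due 20, tardiness 19
C: 39→56, due 44, tardiness 12
Sum = 0+0+0+0+19+12 = 31.
LPT (decreasing processing time): C F B D E A.
C: 0→17, due 44, tardiness 0
F: 17→30, due 20, tardiness 10
B: 30→40, due 38, tardiness 2
D: 40→47, due 39, tardiness 8
E: 47→52, due 30, tardiness 22
A: 52→56, due 36, tardiness 20
Sum = 0+10+2+8+22+20 = 62.
EDD (increasing due date): F E A B D C.
F: 0→13, due 20, tardiness 0
E: 13→18, due 30, tardiness 0
A: 18→22, due 36, tardiness 0
B: 22→32, due 38, tardiness 0
D: 32→39, due 39, tardiness 0
C: 39→56, due 44, tardiness 12
Sum = 0+0+0+0+0+12 = 12.
FIFO 49, SPT 31, LPT 62, EDD 12 → minimum 12.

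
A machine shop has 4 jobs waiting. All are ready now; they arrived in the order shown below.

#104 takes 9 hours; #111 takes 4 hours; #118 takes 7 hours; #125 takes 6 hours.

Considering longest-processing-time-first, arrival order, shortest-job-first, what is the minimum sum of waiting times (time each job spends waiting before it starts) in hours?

LPT (decreasing processing time): #104 #118 #125 #111.
#104: waits 0, runs 0→9
#118: waits 9, runs 9→16
#125: waits 16, runs 16→22
#111: waits 22, runs 22→26
Sum = 0+9+16+22 = 47.
FIFO (arrival order): #104 #111 #118 #125.
#104: waits 0, runs 0→9
#111: waits 9, runs 9→13
#118: waits 13, runs 13→20
#125: waits 20, runs 20→26
Sum = 0+9+13+20 = 42.
SPT (increasing processing time): #111 #125 #118 #104.
#111: waits 0, runs 0→4
#125: waits 4, runs 4→10
#118: waits 10, runs 10→17
#104: waits 17, runs 17→26
Sum = 0+4+10+17 = 31.
LPT 47, FIFO 42, SPT 31 → minimum 31.

31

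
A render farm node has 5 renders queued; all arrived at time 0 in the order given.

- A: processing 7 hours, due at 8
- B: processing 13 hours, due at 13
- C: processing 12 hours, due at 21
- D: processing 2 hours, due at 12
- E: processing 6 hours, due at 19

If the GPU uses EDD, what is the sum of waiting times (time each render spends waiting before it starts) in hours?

EDD (increasing due date): A D B E C.
A: waits 0, runs 0→7
D: waits 7, runs 7→9
B: waits 9, runs 9→22
E: waits 22, runs 22→28
C: waits 28, runs 28→40
Sum = 0+7+9+22+28 = 66.

66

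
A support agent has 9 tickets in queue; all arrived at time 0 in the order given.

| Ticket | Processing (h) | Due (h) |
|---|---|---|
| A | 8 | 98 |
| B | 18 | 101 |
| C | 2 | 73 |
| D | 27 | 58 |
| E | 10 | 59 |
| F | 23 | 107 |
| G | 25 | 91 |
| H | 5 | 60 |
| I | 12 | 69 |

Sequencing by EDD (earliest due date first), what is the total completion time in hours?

623

EDD (increasing due date): D E H I C G A B F.
D: 0→27
E: 27→37
H: 37→42
I: 42→54
C: 54→56
G: 56→81
A: 81→89
B: 89→107
F: 107→130
Sum = 27+37+42+54+56+81+89+107+130 = 623.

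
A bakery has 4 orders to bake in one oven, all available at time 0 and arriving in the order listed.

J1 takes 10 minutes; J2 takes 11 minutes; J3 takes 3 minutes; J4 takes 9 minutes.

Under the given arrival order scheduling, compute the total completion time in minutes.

FIFO (arrival order): J1 J2 J3 J4.
J1: 0→10
J2: 10→21
J3: 21→24
J4: 24→33
Sum = 10+21+24+33 = 88.

88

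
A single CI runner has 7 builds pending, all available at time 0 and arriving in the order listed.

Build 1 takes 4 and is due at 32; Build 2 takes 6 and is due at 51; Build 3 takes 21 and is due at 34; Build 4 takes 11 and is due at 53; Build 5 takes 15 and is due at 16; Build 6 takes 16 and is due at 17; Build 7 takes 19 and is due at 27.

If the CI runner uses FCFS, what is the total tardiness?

FIFO (arrival order): Build 1 Build 2 Build 3 Build 4 Build 5 Build 6 Build 7.
Build 1: 0→4, due 32, tardiness 0
Build 2: 4→10, due 51, tardiness 0
Build 3: 10→31, due 34, tardiness 0
Build 4: 31→42, due 53, tardiness 0
Build 5: 42→57, due 16, tardiness 41
Build 6: 57→73, due 17, tardiness 56
Build 7: 73→92, due 27, tardiness 65
Sum = 0+0+0+0+41+56+65 = 162.

162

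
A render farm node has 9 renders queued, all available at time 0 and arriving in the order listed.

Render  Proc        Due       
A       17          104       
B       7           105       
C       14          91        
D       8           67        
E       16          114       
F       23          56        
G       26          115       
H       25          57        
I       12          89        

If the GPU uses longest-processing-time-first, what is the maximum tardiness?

74

LPT (decreasing processing time): G H F A E C I D B.
G: 0→26, due 115, tardiness 0
H: 26→51, due 57, tardiness 0
F: 51→74, due 56, tardiness 18
A: 74→91, due 104, tardiness 0
E: 91→107, due 114, tardiness 0
C: 107→121, due 91, tardiness 30
I: 121→133, due 89, tardiness 44
D: 133→141, due 67, tardiness 74
B: 141→148, due 105, tardiness 43
Maximum = 74.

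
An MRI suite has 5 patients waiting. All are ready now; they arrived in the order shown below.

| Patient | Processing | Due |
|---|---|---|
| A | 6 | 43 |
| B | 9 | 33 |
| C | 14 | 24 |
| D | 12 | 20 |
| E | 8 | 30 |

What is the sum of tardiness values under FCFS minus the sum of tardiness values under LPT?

FIFO (arrival order): A B C D E.
A: 0→6, due 43, tardiness 0
B: 6→15, due 33, tardiness 0
C: 15→29, due 24, tardiness 5
D: 29→41, due 20, tardiness 21
E: 41→49, due 30, tardiness 19
Sum = 0+0+5+21+19 = 45.
LPT (decreasing processing time): C D B E A.
C: 0→14, due 24, tardiness 0
D: 14→26, due 20, tardiness 6
B: 26→35, due 33, tardiness 2
E: 35→43, due 30, tardiness 13
A: 43→49, due 43, tardiness 6
Sum = 0+6+2+13+6 = 27.
Difference = 45 − 27 = 18.

18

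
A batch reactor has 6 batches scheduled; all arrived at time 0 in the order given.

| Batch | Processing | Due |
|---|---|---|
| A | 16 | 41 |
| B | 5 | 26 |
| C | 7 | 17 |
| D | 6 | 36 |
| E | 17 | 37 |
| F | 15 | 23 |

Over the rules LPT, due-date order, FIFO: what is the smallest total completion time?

205

LPT (decreasing processing time): E A F C D B.
E: 0→17
A: 17→33
F: 33→48
C: 48→55
D: 55→61
B: 61→66
Sum = 17+33+48+55+61+66 = 280.
EDD (increasing due date): C F B D E A.
C: 0→7
F: 7→22
B: 22→27
D: 27→33
E: 33→50
A: 50→66
Sum = 7+22+27+33+50+66 = 205.
FIFO (arrival order): A B C D E F.
A: 0→16
B: 16→21
C: 21→28
D: 28→34
E: 34→51
F: 51→66
Sum = 16+21+28+34+51+66 = 216.
LPT 280, EDD 205, FIFO 216 → minimum 205.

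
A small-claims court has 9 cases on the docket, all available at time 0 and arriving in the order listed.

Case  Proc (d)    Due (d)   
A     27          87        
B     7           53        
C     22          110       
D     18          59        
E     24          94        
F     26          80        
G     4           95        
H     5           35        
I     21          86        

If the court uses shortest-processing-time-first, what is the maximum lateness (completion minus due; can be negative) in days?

SPT (increasing processing time): G H B D I C E F A.
G: 0→4, due 95, lateness -91
H: 4→9, due 35, lateness -26
B: 9→16, due 53, lateness -37
D: 16→34, due 59, lateness -25
I: 34→55, due 86, lateness -31
C: 55→77, due 110, lateness -33
E: 77→101, due 94, lateness 7
F: 101→127, due 80, lateness 47
A: 127→154, due 87, lateness 67
Maximum = 67.

67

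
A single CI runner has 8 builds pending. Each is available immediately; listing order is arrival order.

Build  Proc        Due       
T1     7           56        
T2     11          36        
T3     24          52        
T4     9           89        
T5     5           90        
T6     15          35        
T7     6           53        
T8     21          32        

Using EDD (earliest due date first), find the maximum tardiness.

28

EDD (increasing due date): T8 T6 T2 T3 T7 T1 T4 T5.
T8: 0→21, due 32, tardiness 0
T6: 21→36, due 35, tardiness 1
T2: 36→47, due 36, tardiness 11
T3: 47→71, due 52, tardiness 19
T7: 71→77, due 53, tardiness 24
T1: 77→84, due 56, tardiness 28
T4: 84→93, due 89, tardiness 4
T5: 93→98, due 90, tardiness 8
Maximum = 28.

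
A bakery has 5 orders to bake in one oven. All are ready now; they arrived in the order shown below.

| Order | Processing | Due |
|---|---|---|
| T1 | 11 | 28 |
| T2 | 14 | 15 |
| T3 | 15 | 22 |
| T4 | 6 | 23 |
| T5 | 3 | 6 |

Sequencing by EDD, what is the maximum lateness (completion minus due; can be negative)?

21

EDD (increasing due date): T5 T2 T3 T4 T1.
T5: 0→3, due 6, lateness -3
T2: 3→17, due 15, lateness 2
T3: 17→32, due 22, lateness 10
T4: 32→38, due 23, lateness 15
T1: 38→49, due 28, lateness 21
Maximum = 21.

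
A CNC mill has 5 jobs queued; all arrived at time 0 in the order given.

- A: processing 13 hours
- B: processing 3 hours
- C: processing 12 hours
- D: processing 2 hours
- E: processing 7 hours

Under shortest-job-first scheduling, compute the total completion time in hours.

80

SPT (increasing processing time): D B E C A.
D: 0→2
B: 2→5
E: 5→12
C: 12→24
A: 24→37
Sum = 2+5+12+24+37 = 80.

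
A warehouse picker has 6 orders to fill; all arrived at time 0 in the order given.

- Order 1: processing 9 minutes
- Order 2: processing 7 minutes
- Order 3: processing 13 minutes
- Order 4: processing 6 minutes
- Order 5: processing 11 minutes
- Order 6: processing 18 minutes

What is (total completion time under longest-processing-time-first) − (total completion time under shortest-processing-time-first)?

LPT (decreasing processing time): Order 6 Order 3 Order 5 Order 1 Order 2 Order 4.
Order 6: 0→18
Order 3: 18→31
Order 5: 31→42
Order 1: 42→51
Order 2: 51→58
Order 4: 58→64
Sum = 18+31+42+51+58+64 = 264.
SPT (increasing processing time): Order 4 Order 2 Order 1 Order 5 Order 3 Order 6.
Order 4: 0→6
Order 2: 6→13
Order 1: 13→22
Order 5: 22→33
Order 3: 33→46
Order 6: 46→64
Sum = 6+13+22+33+46+64 = 184.
Difference = 264 − 184 = 80.

80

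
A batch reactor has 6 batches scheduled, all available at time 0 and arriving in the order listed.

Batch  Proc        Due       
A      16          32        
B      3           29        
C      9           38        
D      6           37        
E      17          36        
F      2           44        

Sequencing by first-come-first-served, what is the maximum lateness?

FIFO (arrival order): A B C D E F.
A: 0→16, due 32, lateness -16
B: 16→19, due 29, lateness -10
C: 19→28, due 38, lateness -10
D: 28→34, due 37, lateness -3
E: 34→51, due 36, lateness 15
F: 51→53, due 44, lateness 9
Maximum = 15.

15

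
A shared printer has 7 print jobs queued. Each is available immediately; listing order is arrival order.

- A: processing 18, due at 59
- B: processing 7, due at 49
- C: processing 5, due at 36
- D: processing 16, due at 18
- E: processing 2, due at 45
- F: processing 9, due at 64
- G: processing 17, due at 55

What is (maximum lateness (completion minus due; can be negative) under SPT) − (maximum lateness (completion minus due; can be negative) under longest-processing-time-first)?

-15

SPT (increasing processing time): E C B F D G A.
E: 0→2, due 45, lateness -43
C: 2→7, due 36, lateness -29
B: 7→14, due 49, lateness -35
F: 14→23, due 64, lateness -41
D: 23→39, due 18, lateness 21
G: 39→56, due 55, lateness 1
A: 56→74, due 59, lateness 15
Maximum = 21.
LPT (decreasing processing time): A G D F B C E.
A: 0→18, due 59, lateness -41
G: 18→35, due 55, lateness -20
D: 35→51, due 18, lateness 33
F: 51→60, due 64, lateness -4
B: 60→67, due 49, lateness 18
C: 67→72, due 36, lateness 36
E: 72→74, due 45, lateness 29
Maximum = 36.
Difference = 21 − 36 = -15.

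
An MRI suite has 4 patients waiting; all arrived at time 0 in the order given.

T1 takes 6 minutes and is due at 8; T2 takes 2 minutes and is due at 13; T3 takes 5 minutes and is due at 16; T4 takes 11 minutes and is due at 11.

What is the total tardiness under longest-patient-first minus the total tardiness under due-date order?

6

LPT (decreasing processing time): T4 T1 T3 T2.
T4: 0→11, due 11, tardiness 0
T1: 11→17, due 8, tardiness 9
T3: 17→22, due 16, tardiness 6
T2: 22→24, due 13, tardiness 11
Sum = 0+9+6+11 = 26.
EDD (increasing due date): T1 T4 T2 T3.
T1: 0→6, due 8, tardiness 0
T4: 6→17, due 11, tardiness 6
T2: 17→19, due 13, tardiness 6
T3: 19→24, due 16, tardiness 8
Sum = 0+6+6+8 = 20.
Difference = 26 − 20 = 6.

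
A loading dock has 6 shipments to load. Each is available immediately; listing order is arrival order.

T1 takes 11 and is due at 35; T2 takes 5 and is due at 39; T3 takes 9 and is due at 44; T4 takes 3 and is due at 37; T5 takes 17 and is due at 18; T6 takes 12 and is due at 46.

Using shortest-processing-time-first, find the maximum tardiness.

SPT (increasing processing time): T4 T2 T3 T1 T6 T5.
T4: 0→3, due 37, tardiness 0
T2: 3→8, due 39, tardiness 0
T3: 8→17, due 44, tardiness 0
T1: 17→28, due 35, tardiness 0
T6: 28→40, due 46, tardiness 0
T5: 40→57, due 18, tardiness 39
Maximum = 39.

39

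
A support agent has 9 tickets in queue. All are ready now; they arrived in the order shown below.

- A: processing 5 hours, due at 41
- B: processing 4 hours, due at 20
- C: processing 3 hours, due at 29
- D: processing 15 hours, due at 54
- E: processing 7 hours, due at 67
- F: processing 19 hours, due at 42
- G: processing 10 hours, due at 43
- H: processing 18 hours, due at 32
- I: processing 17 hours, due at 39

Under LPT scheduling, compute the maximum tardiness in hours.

LPT (decreasing processing time): F H I D G E A B C.
F: 0→19, due 42, tardiness 0
H: 19→37, due 32, tardiness 5
I: 37→54, due 39, tardiness 15
D: 54→69, due 54, tardiness 15
G: 69→79, due 43, tardiness 36
E: 79→86, due 67, tardiness 19
A: 86→91, due 41, tardiness 50
B: 91→95, due 20, tardiness 75
C: 95→98, due 29, tardiness 69
Maximum = 75.

75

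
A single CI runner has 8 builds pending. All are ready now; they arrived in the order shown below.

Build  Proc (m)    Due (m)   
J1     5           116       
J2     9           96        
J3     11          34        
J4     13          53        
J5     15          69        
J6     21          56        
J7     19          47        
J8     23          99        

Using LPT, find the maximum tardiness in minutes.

68

LPT (decreasing processing time): J8 J6 J7 J5 J4 J3 J2 J1.
J8: 0→23, due 99, tardiness 0
J6: 23→44, due 56, tardiness 0
J7: 44→63, due 47, tardiness 16
J5: 63→78, due 69, tardiness 9
J4: 78→91, due 53, tardiness 38
J3: 91→102, due 34, tardiness 68
J2: 102→111, due 96, tardiness 15
J1: 111→116, due 116, tardiness 0
Maximum = 68.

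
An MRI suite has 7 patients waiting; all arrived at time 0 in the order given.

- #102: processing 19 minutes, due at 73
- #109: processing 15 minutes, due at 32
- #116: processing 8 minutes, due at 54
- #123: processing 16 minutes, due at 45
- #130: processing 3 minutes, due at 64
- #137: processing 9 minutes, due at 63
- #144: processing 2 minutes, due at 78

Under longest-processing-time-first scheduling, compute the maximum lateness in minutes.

18

LPT (decreasing processing time): #102 #123 #109 #137 #116 #130 #144.
#102: 0→19, due 73, lateness -54
#123: 19→35, due 45, lateness -10
#109: 35→50, due 32, lateness 18
#137: 50→59, due 63, lateness -4
#116: 59→67, due 54, lateness 13
#130: 67→70, due 64, lateness 6
#144: 70→72, due 78, lateness -6
Maximum = 18.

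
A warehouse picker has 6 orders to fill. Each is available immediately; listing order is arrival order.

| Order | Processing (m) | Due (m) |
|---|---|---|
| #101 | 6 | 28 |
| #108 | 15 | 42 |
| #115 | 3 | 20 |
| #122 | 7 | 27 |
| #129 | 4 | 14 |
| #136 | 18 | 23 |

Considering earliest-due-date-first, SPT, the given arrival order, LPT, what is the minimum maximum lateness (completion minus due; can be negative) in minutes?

EDD (increasing due date): #129 #115 #136 #122 #101 #108.
#129: 0→4, due 14, lateness -10
#115: 4→7, due 20, lateness -13
#136: 7→25, due 23, lateness 2
#122: 25→32, due 27, lateness 5
#101: 32→38, due 28, lateness 10
#108: 38→53, due 42, lateness 11
Maximum = 11.
SPT (increasing processing time): #115 #129 #101 #122 #108 #136.
#115: 0→3, due 20, lateness -17
#129: 3→7, due 14, lateness -7
#101: 7→13, due 28, lateness -15
#122: 13→20, due 27, lateness -7
#108: 20→35, due 42, lateness -7
#136: 35→53, due 23, lateness 30
Maximum = 30.
FIFO (arrival order): #101 #108 #115 #122 #129 #136.
#101: 0→6, due 28, lateness -22
#108: 6→21, due 42, lateness -21
#115: 21→24, due 20, lateness 4
#122: 24→31, due 27, lateness 4
#129: 31→35, due 14, lateness 21
#136: 35→53, due 23, lateness 30
Maximum = 30.
LPT (decreasing processing time): #136 #108 #122 #101 #129 #115.
#136: 0→18, due 23, lateness -5
#108: 18→33, due 42, lateness -9
#122: 33→40, due 27, lateness 13
#101: 40→46, due 28, lateness 18
#129: 46→50, due 14, lateness 36
#115: 50→53, due 20, lateness 33
Maximum = 36.
EDD 11, SPT 30, FIFO 30, LPT 36 → minimum 11.

11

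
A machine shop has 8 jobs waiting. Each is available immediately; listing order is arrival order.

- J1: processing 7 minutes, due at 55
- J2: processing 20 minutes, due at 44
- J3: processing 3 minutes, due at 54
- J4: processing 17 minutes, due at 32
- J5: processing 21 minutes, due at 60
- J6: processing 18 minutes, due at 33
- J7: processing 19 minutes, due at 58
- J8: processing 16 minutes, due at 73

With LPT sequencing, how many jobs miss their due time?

LPT (decreasing processing time): J5 J2 J7 J6 J4 J8 J1 J3.
J5: 0→21, due 60, tardiness 0
J2: 21→41, due 44, tardiness 0
J7: 41→60, due 58, tardiness 2
J6: 60→78, due 33, tardiness 45
J4: 78→95, due 32, tardiness 63
J8: 95→111, due 73, tardiness 38
J1: 111→118, due 55, tardiness 63
J3: 118→121, due 54, tardiness 67
Late jobs: 6.

6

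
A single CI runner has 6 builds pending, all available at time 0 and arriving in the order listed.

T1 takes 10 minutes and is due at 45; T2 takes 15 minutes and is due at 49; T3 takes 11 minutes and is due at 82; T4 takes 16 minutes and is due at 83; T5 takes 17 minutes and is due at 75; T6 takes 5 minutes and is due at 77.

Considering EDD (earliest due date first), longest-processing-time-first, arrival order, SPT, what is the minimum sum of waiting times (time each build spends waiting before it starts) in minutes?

EDD (increasing due date): T1 T2 T5 T6 T3 T4.
T1: waits 0, runs 0→10
T2: waits 10, runs 10→25
T5: waits 25, runs 25→42
T6: waits 42, runs 42→47
T3: waits 47, runs 47→58
T4: waits 58, runs 58→74
Sum = 0+10+25+42+47+58 = 182.
LPT (decreasing processing time): T5 T4 T2 T3 T1 T6.
T5: waits 0, runs 0→17
T4: waits 17, runs 17→33
T2: waits 33, runs 33→48
T3: waits 48, runs 48→59
T1: waits 59, runs 59→69
T6: waits 69, runs 69→74
Sum = 0+17+33+48+59+69 = 226.
FIFO (arrival order): T1 T2 T3 T4 T5 T6.
T1: waits 0, runs 0→10
T2: waits 10, runs 10→25
T3: waits 25, runs 25→36
T4: waits 36, runs 36→52
T5: waits 52, runs 52→69
T6: waits 69, runs 69→74
Sum = 0+10+25+36+52+69 = 192.
SPT (increasing processing time): T6 T1 T3 T2 T4 T5.
T6: waits 0, runs 0→5
T1: waits 5, runs 5→15
T3: waits 15, runs 15→26
T2: waits 26, runs 26→41
T4: waits 41, runs 41→57
T5: waits 57, runs 57→74
Sum = 0+5+15+26+41+57 = 144.
EDD 182, LPT 226, FIFO 192, SPT 144 → minimum 144.

144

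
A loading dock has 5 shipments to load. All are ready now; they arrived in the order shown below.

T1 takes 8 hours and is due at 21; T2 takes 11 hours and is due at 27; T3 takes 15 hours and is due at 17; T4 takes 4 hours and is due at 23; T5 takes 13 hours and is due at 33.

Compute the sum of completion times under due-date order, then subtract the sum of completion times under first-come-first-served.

4

EDD (increasing due date): T3 T1 T4 T2 T5.
T3: 0→15
T1: 15→23
T4: 23→27
T2: 27→38
T5: 38→51
Sum = 15+23+27+38+51 = 154.
FIFO (arrival order): T1 T2 T3 T4 T5.
T1: 0→8
T2: 8→19
T3: 19→34
T4: 34→38
T5: 38→51
Sum = 8+19+34+38+51 = 150.
Difference = 154 − 150 = 4.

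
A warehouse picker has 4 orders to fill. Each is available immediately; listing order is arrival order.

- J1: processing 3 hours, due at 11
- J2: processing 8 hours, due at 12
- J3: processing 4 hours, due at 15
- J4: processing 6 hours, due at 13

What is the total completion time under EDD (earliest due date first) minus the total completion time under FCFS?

2

EDD (increasing due date): J1 J2 J4 J3.
J1: 0→3
J2: 3→11
J4: 11→17
J3: 17→21
Sum = 3+11+17+21 = 52.
FIFO (arrival order): J1 J2 J3 J4.
J1: 0→3
J2: 3→11
J3: 11→15
J4: 15→21
Sum = 3+11+15+21 = 50.
Difference = 52 − 50 = 2.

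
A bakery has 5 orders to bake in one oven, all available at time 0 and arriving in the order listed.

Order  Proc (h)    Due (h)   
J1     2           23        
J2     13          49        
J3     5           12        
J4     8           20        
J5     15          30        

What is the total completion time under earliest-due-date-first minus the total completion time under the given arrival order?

EDD (increasing due date): J3 J4 J1 J5 J2.
J3: 0→5
J4: 5→13
J1: 13→15
J5: 15→30
J2: 30→43
Sum = 5+13+15+30+43 = 106.
FIFO (arrival order): J1 J2 J3 J4 J5.
J1: 0→2
J2: 2→15
J3: 15→20
J4: 20→28
J5: 28→43
Sum = 2+15+20+28+43 = 108.
Difference = 106 − 108 = -2.

-2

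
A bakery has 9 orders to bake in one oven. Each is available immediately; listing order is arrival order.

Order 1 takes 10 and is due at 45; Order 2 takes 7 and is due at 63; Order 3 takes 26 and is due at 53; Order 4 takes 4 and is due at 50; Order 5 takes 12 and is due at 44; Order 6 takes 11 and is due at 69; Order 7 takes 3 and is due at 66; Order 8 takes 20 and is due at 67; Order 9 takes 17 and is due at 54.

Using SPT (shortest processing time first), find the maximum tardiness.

SPT (increasing processing time): Order 7 Order 4 Order 2 Order 1 Order 6 Order 5 Order 9 Order 8 Order 3.
Order 7: 0→3, due 66, tardiness 0
Order 4: 3→7, due 50, tardiness 0
Order 2: 7→14, due 63, tardiness 0
Order 1: 14→24, due 45, tardiness 0
Order 6: 24→35, due 69, tardiness 0
Order 5: 35→47, due 44, tardiness 3
Order 9: 47→64, due 54, tardiness 10
Order 8: 64→84, due 67, tardiness 17
Order 3: 84→110, due 53, tardiness 57
Maximum = 57.

57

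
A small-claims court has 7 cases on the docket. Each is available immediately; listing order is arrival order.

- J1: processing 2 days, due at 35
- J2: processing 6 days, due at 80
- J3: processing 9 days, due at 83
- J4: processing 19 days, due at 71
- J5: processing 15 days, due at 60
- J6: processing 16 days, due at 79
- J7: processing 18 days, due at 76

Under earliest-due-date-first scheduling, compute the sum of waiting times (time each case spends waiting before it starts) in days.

255

EDD (increasing due date): J1 J5 J4 J7 J6 J2 J3.
J1: waits 0, runs 0→2
J5: waits 2, runs 2→17
J4: waits 17, runs 17→36
J7: waits 36, runs 36→54
J6: waits 54, runs 54→70
J2: waits 70, runs 70→76
J3: waits 76, runs 76→85
Sum = 0+2+17+36+54+70+76 = 255.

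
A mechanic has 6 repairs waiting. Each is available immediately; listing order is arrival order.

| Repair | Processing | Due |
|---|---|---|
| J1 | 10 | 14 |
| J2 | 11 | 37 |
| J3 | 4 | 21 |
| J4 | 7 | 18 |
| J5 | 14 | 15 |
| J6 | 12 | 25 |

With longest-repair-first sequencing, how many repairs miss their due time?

LPT (decreasing processing time): J5 J6 J2 J1 J4 J3.
J5: 0→14, due 15, tardiness 0
J6: 14→26, due 25, tardiness 1
J2: 26→37, due 37, tardiness 0
J1: 37→47, due 14, tardiness 33
J4: 47→54, due 18, tardiness 36
J3: 54→58, due 21, tardiness 37
Late repairs: 4.

4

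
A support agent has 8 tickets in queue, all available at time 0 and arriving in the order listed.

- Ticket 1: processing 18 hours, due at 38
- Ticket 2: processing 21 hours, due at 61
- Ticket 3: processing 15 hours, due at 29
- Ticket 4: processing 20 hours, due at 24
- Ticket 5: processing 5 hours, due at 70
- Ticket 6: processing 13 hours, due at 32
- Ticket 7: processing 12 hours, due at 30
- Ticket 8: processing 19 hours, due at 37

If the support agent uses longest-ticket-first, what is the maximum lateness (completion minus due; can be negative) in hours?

LPT (decreasing processing time): Ticket 2 Ticket 4 Ticket 8 Ticket 1 Ticket 3 Ticket 6 Ticket 7 Ticket 5.
Ticket 2: 0→21, due 61, lateness -40
Ticket 4: 21→41, due 24, lateness 17
Ticket 8: 41→60, due 37, lateness 23
Ticket 1: 60→78, due 38, lateness 40
Ticket 3: 78→93, due 29, lateness 64
Ticket 6: 93→106, due 32, lateness 74
Ticket 7: 106→118, due 30, lateness 88
Ticket 5: 118→123, due 70, lateness 53
Maximum = 88.

88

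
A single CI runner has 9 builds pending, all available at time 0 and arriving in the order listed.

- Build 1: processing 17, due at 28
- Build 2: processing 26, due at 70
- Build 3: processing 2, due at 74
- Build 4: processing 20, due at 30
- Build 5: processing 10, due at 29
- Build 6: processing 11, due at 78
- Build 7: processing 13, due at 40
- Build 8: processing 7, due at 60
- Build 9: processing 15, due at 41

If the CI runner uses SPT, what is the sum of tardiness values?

183

SPT (increasing processing time): Build 3 Build 8 Build 5 Build 6 Build 7 Build 9 Build 1 Build 4 Build 2.
Build 3: 0→2, due 74, tardiness 0
Build 8: 2→9, due 60, tardiness 0
Build 5: 9→19, due 29, tardiness 0
Build 6: 19→30, due 78, tardiness 0
Build 7: 30→43, due 40, tardiness 3
Build 9: 43→58, due 41, tardiness 17
Build 1: 58→75, due 28, tardiness 47
Build 4: 75→95, due 30, tardiness 65
Build 2: 95→121, due 70, tardiness 51
Sum = 0+0+0+0+3+17+47+65+51 = 183.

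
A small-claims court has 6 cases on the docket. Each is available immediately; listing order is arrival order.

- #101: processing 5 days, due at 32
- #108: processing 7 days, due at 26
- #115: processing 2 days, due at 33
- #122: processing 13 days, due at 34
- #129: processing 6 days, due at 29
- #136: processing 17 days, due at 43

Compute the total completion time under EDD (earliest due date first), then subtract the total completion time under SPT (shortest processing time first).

EDD (increasing due date): #108 #129 #101 #115 #122 #136.
#108: 0→7
#129: 7→13
#101: 13→18
#115: 18→20
#122: 20→33
#136: 33→50
Sum = 7+13+18+20+33+50 = 141.
SPT (increasing processing time): #115 #101 #129 #108 #122 #136.
#115: 0→2
#101: 2→7
#129: 7→13
#108: 13→20
#122: 20→33
#136: 33→50
Sum = 2+7+13+20+33+50 = 125.
Difference = 141 − 125 = 16.

16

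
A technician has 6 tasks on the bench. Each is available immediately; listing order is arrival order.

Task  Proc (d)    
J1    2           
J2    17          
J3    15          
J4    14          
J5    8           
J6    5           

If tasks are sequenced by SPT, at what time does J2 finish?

SPT (increasing processing time): J1 J6 J5 J4 J3 J2.
J1: 0→2
J6: 2→7
J5: 7→15
J4: 15→29
J3: 29→44
J2: 44→61

61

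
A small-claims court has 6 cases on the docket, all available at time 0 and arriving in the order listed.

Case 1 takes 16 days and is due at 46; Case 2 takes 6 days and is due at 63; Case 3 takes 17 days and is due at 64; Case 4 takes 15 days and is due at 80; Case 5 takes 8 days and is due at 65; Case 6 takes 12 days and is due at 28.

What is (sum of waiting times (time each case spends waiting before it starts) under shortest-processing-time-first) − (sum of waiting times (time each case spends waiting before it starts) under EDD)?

SPT (increasing processing time): Case 2 Case 5 Case 6 Case 4 Case 1 Case 3.
Case 2: waits 0, runs 0→6
Case 5: waits 6, runs 6→14
Case 6: waits 14, runs 14→26
Case 4: waits 26, runs 26→41
Case 1: waits 41, runs 41→57
Case 3: waits 57, runs 57→74
Sum = 0+6+14+26+41+57 = 144.
EDD (increasing due date): Case 6 Case 1 Case 2 Case 3 Case 5 Case 4.
Case 6: waits 0, runs 0→12
Case 1: waits 12, runs 12→28
Case 2: waits 28, runs 28→34
Case 3: waits 34, runs 34→51
Case 5: waits 51, runs 51→59
Case 4: waits 59, runs 59→74
Sum = 0+12+28+34+51+59 = 184.
Difference = 144 − 184 = -40.

-40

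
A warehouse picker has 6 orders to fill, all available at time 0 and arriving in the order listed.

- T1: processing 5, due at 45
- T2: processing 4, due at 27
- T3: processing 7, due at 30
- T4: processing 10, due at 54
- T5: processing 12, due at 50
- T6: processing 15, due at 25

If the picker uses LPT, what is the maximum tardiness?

LPT (decreasing processing time): T6 T5 T4 T3 T1 T2.
T6: 0→15, due 25, tardiness 0
T5: 15→27, due 50, tardiness 0
T4: 27→37, due 54, tardiness 0
T3: 37→44, due 30, tardiness 14
T1: 44→49, due 45, tardiness 4
T2: 49→53, due 27, tardiness 26
Maximum = 26.

26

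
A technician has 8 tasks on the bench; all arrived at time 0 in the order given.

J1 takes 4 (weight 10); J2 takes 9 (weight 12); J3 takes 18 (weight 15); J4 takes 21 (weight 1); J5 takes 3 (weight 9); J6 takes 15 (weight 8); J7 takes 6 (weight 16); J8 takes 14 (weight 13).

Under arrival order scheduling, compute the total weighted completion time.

FIFO (arrival order): J1 J2 J3 J4 J5 J6 J7 J8.
J1: finishes 4, weight 10, w·C = 40
J2: finishes 13, weight 12, w·C = 156
J3: finishes 31, weight 15, w·C = 465
J4: finishes 52, weight 1, w·C = 52
J5: finishes 55, weight 9, w·C = 495
J6: finishes 70, weight 8, w·C = 560
J7: finishes 76, weight 16, w·C = 1216
J8: finishes 90, weight 13, w·C = 1170
Sum = 40+156+465+52+495+560+1216+1170 = 4154.

4154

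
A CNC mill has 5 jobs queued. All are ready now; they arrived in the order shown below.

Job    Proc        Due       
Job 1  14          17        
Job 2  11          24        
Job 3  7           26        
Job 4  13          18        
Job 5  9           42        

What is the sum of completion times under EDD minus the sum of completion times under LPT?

-2

EDD (increasing due date): Job 1 Job 4 Job 2 Job 3 Job 5.
Job 1: 0→14
Job 4: 14→27
Job 2: 27→38
Job 3: 38→45
Job 5: 45→54
Sum = 14+27+38+45+54 = 178.
LPT (decreasing processing time): Job 1 Job 4 Job 2 Job 5 Job 3.
Job 1: 0→14
Job 4: 14→27
Job 2: 27→38
Job 5: 38→47
Job 3: 47→54
Sum = 14+27+38+47+54 = 180.
Difference = 178 − 180 = -2.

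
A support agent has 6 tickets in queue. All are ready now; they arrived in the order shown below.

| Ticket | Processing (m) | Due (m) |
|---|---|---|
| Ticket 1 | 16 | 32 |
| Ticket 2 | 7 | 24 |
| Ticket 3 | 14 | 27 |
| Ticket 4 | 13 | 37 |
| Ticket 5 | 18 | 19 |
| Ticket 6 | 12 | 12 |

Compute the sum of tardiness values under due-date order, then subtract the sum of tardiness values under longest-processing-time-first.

EDD (increasing due date): Ticket 6 Ticket 5 Ticket 2 Ticket 3 Ticket 1 Ticket 4.
Ticket 6: 0→12, due 12, tardiness 0
Ticket 5: 12→30, due 19, tardiness 11
Ticket 2: 30→37, due 24, tardiness 13
Ticket 3: 37→51, due 27, tardiness 24
Ticket 1: 51→67, due 32, tardiness 35
Ticket 4: 67→80, due 37, tardiness 43
Sum = 0+11+13+24+35+43 = 126.
LPT (decreasing processing time): Ticket 5 Ticket 1 Ticket 3 Ticket 4 Ticket 6 Ticket 2.
Ticket 5: 0→18, due 19, tardiness 0
Ticket 1: 18→34, due 32, tardiness 2
Ticket 3: 34→48, due 27, tardiness 21
Ticket 4: 48→61, due 37, tardiness 24
Ticket 6: 61→73, due 12, tardiness 61
Ticket 2: 73→80, due 24, tardiness 56
Sum = 0+2+21+24+61+56 = 164.
Difference = 126 − 164 = -38.

-38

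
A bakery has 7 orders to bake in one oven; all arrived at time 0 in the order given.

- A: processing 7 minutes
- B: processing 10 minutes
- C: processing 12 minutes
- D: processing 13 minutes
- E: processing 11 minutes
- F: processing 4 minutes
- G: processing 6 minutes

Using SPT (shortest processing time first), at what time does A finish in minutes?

SPT (increasing processing time): F G A B E C D.
F: 0→4
G: 4→10
A: 10→17

17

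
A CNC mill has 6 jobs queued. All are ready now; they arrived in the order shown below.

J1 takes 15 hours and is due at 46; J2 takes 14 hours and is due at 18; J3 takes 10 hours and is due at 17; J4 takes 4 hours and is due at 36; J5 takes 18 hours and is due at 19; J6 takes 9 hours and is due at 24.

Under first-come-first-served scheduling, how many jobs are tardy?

FIFO (arrival order): J1 J2 J3 J4 J5 J6.
J1: 0→15, due 46, tardiness 0
J2: 15→29, due 18, tardiness 11
J3: 29→39, due 17, tardiness 22
J4: 39→43, due 36, tardiness 7
J5: 43→61, due 19, tardiness 42
J6: 61→70, due 24, tardiness 46
Late jobs: 5.

5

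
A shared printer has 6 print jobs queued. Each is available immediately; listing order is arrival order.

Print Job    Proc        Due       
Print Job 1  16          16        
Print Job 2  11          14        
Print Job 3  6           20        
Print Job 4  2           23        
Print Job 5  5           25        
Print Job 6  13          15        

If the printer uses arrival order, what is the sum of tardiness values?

91

FIFO (arrival order): Print Job 1 Print Job 2 Print Job 3 Print Job 4 Print Job 5 Print Job 6.
Print Job 1: 0→16, due 16, tardiness 0
Print Job 2: 16→27, due 14, tardiness 13
Print Job 3: 27→33, due 20, tardiness 13
Print Job 4: 33→35, due 23, tardiness 12
Print Job 5: 35→40, due 25, tardiness 15
Print Job 6: 40→53, due 15, tardiness 38
Sum = 0+13+13+12+15+38 = 91.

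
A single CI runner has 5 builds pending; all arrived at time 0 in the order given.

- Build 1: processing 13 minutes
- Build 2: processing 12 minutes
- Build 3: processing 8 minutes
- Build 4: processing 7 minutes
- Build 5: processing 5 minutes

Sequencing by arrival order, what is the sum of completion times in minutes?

156

FIFO (arrival order): Build 1 Build 2 Build 3 Build 4 Build 5.
Build 1: 0→13
Build 2: 13→25
Build 3: 25→33
Build 4: 33→40
Build 5: 40→45
Sum = 13+25+33+40+45 = 156.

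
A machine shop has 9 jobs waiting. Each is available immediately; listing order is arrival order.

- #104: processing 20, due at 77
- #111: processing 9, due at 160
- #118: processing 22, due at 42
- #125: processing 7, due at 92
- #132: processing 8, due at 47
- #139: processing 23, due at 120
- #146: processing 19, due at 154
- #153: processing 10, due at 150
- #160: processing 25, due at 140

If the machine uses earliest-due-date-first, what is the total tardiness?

EDD (increasing due date): #118 #132 #104 #125 #139 #160 #153 #146 #111.
#118: 0→22, due 42, tardiness 0
#132: 22→30, due 47, tardiness 0
#104: 30→50, due 77, tardiness 0
#125: 50→57, due 92, tardiness 0
#139: 57→80, due 120, tardiness 0
#160: 80→105, due 140, tardiness 0
#153: 105→115, due 150, tardiness 0
#146: 115→134, due 154, tardiness 0
#111: 134→143, due 160, tardiness 0
Sum = 0+0+0+0+0+0+0+0+0 = 0.

0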